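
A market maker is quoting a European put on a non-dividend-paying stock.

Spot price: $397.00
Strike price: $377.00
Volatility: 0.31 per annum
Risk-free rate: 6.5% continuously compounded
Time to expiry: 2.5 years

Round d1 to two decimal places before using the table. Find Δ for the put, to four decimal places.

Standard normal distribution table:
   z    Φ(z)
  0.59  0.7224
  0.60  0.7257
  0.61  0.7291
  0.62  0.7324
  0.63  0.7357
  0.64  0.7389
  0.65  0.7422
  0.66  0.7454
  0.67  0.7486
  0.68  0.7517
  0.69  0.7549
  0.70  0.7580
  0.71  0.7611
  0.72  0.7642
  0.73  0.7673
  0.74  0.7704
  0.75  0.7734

-0.2483

σ√T = 0.31 × 1.5811 = 0.4902
ln(S/K) + (r + σ²/2)T = ln(397/377) + (0.065 + 0.31²/2)·2.5 = 0.0517 + 0.2826 = 0.3343
d₁ = 0.3343 / 0.4902 = 0.6821 → 0.68
N(d₁) = N(0.68) = 0.7517
Δ_put = N(d₁) − 1 = 0.7517 − 1 = -0.2483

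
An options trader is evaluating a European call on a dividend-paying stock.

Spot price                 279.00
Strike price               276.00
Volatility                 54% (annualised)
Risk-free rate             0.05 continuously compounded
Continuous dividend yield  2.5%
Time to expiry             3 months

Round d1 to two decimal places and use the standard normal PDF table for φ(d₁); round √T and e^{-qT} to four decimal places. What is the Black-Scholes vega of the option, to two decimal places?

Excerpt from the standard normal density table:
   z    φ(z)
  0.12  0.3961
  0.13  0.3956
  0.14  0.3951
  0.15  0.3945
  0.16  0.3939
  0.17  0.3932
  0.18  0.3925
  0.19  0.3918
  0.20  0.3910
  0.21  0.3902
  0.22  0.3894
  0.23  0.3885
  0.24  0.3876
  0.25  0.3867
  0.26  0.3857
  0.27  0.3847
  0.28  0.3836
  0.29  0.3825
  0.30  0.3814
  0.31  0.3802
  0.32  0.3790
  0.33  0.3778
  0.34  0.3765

σ√T = 0.54 × 0.5000 = 0.2700
d₁ = [ln(279/276) + (0.05 − 0.025 + 0.54²/2)·0.25] / 0.2700 = [0.0108 + 0.0427] / 0.2700 = 0.1982 ⇒ 0.20
√T = √0.25 = 0.5000
φ(d₁) = φ(0.20) = 0.3910
e^(−qT) = e^(−0.025·0.25) = 0.9938
vega = S·e^(−qT)·φ(d₁)·√T = 279·0.9938·0.3910·0.5000 = 54.2063

54.21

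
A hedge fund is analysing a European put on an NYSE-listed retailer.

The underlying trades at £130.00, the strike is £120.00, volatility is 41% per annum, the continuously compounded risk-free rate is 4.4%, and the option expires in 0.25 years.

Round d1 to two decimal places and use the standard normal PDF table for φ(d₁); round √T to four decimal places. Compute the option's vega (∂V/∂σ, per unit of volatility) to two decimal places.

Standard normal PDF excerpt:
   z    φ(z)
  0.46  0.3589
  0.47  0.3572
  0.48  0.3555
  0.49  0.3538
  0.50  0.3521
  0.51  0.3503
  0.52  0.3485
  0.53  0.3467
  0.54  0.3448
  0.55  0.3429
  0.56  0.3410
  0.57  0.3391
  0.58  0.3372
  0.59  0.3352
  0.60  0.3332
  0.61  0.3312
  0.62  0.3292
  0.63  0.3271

22.29

σ√T = 0.41·√0.25 = 0.2050
d₁ = [ln(130/120) + (0.044 + 0.41²/2)·0.25] / 0.2050 = [0.0800 + 0.0320] / 0.2050 = 0.5466 which rounds to 0.55
√T = √0.25 = 0.5000
φ(d₁) = φ(0.55) = 0.3429
vega = S·φ(d₁)·√T = 130·0.3429·0.5000 = 22.2885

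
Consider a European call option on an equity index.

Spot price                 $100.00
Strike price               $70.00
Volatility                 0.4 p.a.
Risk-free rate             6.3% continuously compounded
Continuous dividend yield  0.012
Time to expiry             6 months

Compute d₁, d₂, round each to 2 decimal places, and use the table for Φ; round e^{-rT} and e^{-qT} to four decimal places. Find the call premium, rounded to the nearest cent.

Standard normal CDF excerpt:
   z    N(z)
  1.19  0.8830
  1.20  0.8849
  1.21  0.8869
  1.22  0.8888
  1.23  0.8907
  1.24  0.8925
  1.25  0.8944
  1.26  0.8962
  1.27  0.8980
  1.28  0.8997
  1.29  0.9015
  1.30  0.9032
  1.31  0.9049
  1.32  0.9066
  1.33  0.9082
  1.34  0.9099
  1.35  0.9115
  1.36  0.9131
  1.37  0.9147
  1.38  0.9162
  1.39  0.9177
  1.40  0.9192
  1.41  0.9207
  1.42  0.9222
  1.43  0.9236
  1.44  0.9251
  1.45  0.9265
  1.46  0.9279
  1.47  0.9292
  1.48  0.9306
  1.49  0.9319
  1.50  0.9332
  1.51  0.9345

$32.47

T = 0.5;  σ√T = 0.2828
ln(S/K) + (r − q + σ²/2)T = ln(100/70) + (0.063 − 0.012 + 0.4²/2)·0.5 = 0.3567 + 0.0655 = 0.4222
d₁ = 0.4222 / 0.2828 = 1.4926 ≈ 1.49
d₂ = d₁ − σ√T = 1.4926 − 0.2828 = 1.2098 ≈ 1.21
exp(−qT) = exp(−0.012·0.5) = 0.9940;  exp(−rT) = exp(−0.063·0.5) = 0.9690
N(d₁) = N(1.49) = 0.9319;  N(d₂) = N(1.21) = 0.8869
C = 100·0.9940·0.9319 − 70·0.9690·0.8869 = 92.6309 − 60.1584 = 32.4724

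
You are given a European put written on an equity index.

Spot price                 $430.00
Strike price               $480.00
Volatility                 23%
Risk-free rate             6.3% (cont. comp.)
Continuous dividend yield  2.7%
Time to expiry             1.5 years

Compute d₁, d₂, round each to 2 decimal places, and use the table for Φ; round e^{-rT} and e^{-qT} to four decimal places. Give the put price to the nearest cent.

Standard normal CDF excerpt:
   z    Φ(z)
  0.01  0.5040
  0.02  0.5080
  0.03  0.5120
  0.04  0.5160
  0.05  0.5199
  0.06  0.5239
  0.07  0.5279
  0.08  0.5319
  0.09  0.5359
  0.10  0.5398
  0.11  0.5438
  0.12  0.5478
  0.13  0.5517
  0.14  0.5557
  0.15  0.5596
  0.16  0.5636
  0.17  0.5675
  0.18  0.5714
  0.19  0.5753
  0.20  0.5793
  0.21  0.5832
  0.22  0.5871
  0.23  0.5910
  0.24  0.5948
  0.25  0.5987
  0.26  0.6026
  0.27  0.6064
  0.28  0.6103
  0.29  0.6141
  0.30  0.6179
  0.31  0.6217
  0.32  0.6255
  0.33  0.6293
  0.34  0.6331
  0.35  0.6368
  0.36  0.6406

T = 1.5;  σ√T = 0.2817
d₁ = [ln(430/480) + (0.063 − 0.027 + 0.23²/2)·1.5] / 0.2817 = [-0.1100 + 0.0937] / 0.2817 = -0.0580 ≈ -0.06
d₂ = d₁ − σ√T = -0.0580 − 0.2817 = -0.3396 ≈ -0.34
e^(−qT) = e^(−0.027·1.5) = 0.9603;  e^(−rT) = e^(−0.063·1.5) = 0.9098
P = 480·0.9098·N(0.34) − 430·0.9603·N(0.06) = 480·0.9098·0.6331 − 430·0.9603·0.5239 = 276.4773 − 216.3335 = 60.1438

$60.14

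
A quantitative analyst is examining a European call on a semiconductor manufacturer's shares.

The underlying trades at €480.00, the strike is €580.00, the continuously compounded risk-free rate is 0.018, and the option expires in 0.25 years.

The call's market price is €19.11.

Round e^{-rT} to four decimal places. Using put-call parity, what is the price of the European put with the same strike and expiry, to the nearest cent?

e^(−rT) = e^(−0.018·0.25) = 0.9955
Put-call parity: C − P = S − K·e^(−rT) = 480 − 580·0.9955 = 480 − 577.3900 = -97.3900
P = C − (C − P) = 19.11 − (-97.3900) = 116.5000

€116.50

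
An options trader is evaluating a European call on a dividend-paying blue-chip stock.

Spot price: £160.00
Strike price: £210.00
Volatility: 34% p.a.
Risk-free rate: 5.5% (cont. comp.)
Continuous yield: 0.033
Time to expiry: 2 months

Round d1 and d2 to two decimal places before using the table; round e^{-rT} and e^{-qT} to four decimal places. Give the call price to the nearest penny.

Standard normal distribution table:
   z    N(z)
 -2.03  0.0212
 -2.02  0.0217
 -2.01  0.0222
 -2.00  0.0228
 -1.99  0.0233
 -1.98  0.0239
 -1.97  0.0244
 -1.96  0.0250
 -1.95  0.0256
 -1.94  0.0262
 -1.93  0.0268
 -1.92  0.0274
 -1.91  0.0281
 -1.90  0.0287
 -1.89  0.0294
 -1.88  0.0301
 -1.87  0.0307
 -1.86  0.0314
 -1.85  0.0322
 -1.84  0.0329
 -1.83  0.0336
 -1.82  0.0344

σ√T = 0.34 × 0.4082 = 0.1388
ln(S/K) + (r − q + σ²/2)T = ln(160/210) + (0.055 − 0.033 + 0.34²/2)·0.1667 = -0.2719 + 0.0133 = -0.2586
d₁ = -0.2586 / 0.1388 = -1.8633 which rounds to -1.86
d₂ = d₁ − σ√T = -1.8633 − 0.1388 = -2.0021 which rounds to -2.00
exp(−qT) = exp(−0.033·0.1667) = 0.9945;  exp(−rT) = exp(−0.055·0.1667) = 0.9909
C = 160·0.9945·N(-1.86) − 210·0.9909·N(-2.00) = 160·0.9945·0.0314 − 210·0.9909·0.0228 = 4.9964 − 4.7444 = 0.2519

£0.25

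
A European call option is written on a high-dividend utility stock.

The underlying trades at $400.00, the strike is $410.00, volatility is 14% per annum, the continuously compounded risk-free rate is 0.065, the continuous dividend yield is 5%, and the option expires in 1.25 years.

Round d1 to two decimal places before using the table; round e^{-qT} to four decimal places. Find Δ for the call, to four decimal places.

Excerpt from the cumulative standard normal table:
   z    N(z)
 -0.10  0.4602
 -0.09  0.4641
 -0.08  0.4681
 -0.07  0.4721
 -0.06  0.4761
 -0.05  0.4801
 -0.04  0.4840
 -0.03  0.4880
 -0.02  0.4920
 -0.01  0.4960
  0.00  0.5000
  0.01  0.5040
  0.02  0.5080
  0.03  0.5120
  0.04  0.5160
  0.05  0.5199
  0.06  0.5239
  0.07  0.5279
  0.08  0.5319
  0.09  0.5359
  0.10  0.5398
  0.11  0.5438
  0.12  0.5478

0.4847

σ√T = 0.14·√1.25 = 0.1565
ln(S/K) + (r − q + σ²/2)T = ln(400/410) + (0.065 − 0.05 + 0.14²/2)·1.25 = -0.0247 + 0.0310 = 0.0063
d₁ = 0.0063 / 0.1565 = 0.0403 → 0.04
N(d₁) = N(0.04) = 0.5160
Δ_call = exp(−qT)·N(d₁) = 0.9394·0.5160 = 0.4847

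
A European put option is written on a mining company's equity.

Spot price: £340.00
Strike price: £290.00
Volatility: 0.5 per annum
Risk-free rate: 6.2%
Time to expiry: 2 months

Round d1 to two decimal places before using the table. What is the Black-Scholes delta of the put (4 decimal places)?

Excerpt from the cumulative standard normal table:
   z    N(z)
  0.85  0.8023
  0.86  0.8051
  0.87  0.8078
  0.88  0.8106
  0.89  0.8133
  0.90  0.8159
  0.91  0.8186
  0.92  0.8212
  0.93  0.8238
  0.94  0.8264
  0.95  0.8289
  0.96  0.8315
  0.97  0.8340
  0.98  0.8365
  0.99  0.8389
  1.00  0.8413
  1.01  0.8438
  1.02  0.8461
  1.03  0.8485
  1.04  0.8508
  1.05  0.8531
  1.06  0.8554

-0.1762

σ√T = 0.5 × 0.4082 = 0.2041
d₁ = [ln(340/290) + (0.062 + ½·0.5²)·0.1667] / (σ√T) = (0.1591 + 0.0312) / 0.2041 = 0.9319 ⇒ 0.93
N(d₁) = N(0.93) = 0.8238
Δ_put = N(d₁) − 1 = 0.8238 − 1 = -0.1762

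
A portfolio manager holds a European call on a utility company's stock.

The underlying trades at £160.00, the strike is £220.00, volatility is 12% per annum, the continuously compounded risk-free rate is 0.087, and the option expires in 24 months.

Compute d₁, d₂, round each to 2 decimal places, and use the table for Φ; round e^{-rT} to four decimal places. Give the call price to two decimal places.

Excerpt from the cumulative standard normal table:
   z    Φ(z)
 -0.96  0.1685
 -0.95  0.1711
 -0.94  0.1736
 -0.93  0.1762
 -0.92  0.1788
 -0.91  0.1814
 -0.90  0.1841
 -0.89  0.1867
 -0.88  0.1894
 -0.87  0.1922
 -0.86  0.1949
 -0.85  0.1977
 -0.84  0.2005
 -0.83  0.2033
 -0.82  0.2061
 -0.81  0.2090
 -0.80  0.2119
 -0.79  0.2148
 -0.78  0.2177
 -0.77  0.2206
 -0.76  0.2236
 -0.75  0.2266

σ√T = 0.12·√2 = 0.1697
ln(S/K) + (r + σ²/2)T = ln(160/220) + (0.087 + 0.12²/2)·2 = -0.3185 + 0.1884 = -0.1301
d₁ = -0.1301 / 0.1697 = -0.7663 → -0.77
d₂ = d₁ − σ√T = -0.7663 − 0.1697 = -0.9361 → -0.94
e^(−rT) = e^(−0.087·2) = 0.8403
C = 160·N(-0.77) − 220·0.8403·N(-0.94) = 160·0.2206 − 220·0.8403·0.1736 = 35.2960 − 32.0927 = 3.2033

£3.20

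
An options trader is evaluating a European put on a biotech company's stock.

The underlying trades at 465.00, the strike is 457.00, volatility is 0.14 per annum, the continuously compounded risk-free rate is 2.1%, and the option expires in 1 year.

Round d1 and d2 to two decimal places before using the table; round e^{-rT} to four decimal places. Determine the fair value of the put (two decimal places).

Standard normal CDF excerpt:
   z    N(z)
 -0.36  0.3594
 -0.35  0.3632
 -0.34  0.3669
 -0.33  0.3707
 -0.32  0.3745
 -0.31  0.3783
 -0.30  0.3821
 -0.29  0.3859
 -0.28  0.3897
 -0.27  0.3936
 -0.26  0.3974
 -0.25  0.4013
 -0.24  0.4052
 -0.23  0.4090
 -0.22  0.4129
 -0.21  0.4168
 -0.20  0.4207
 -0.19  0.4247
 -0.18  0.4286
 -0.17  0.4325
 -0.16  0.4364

17.65

σ√T = 0.14 × 1.0000 = 0.1400
d₁ = [ln(465/457) + (0.021 + 0.14²/2)·1] / 0.1400 = [0.0174 + 0.0308] / 0.1400 = 0.3440 ≈ 0.34
d₂ = d₁ − σ√T = 0.3440 − 0.1400 = 0.2040 ≈ 0.20
exp(−rT) = exp(−0.021·1) = 0.9792
P = 457·0.9792·N(-0.20) − 465·N(-0.34) = 457·0.9792·0.4207 − 465·0.3669 = 188.2609 − 170.6085 = 17.6524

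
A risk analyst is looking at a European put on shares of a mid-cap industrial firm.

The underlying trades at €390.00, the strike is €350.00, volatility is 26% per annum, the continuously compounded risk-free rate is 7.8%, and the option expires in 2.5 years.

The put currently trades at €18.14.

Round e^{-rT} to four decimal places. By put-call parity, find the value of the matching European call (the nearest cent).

€120.16

e^(−rT) = e^(−0.078·2.5) = 0.8228
Put-call parity: C − P = S − K·e^(−rT) = 390 − 350·0.8228 = 390 − 287.9800 = 102.0200
C = P + (C − P) = 18.14 + (102.0200) = 120.1600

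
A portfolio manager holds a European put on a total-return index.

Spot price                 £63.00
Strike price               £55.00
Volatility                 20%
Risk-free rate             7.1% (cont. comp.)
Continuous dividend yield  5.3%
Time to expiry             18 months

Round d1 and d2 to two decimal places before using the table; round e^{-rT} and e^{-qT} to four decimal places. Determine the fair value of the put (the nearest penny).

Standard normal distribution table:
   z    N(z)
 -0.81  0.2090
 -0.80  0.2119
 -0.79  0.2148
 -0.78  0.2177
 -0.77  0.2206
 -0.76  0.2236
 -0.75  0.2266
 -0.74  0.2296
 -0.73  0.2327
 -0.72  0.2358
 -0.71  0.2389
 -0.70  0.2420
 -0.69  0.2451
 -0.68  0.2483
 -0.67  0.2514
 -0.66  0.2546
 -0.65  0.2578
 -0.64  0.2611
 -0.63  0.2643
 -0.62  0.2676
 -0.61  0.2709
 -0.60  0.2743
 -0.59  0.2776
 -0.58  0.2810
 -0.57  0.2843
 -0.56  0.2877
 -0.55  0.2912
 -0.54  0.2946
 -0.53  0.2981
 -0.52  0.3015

£2.07

T = 1.5;  σ√T = 0.2449
d₁ = [ln(63/55) + (0.071 − 0.053 + ½·0.2²)·1.5] / (σ√T) = (0.1358 + 0.0570) / 0.2449 = 0.7871 → 0.79
d₂ = 0.7871 − 0.2449 = 0.5422 → 0.54
e^(−qT) = e^(−0.053·1.5) = 0.9236;  e^(−rT) = e^(−0.071·1.5) = 0.8990
N(−d₂) = N(-0.54) = 0.2946;  N(−d₁) = N(-0.79) = 0.2148
P = 55·0.8990·0.2946 − 63·0.9236·0.2148 = 14.5665 − 12.4985 = 2.0680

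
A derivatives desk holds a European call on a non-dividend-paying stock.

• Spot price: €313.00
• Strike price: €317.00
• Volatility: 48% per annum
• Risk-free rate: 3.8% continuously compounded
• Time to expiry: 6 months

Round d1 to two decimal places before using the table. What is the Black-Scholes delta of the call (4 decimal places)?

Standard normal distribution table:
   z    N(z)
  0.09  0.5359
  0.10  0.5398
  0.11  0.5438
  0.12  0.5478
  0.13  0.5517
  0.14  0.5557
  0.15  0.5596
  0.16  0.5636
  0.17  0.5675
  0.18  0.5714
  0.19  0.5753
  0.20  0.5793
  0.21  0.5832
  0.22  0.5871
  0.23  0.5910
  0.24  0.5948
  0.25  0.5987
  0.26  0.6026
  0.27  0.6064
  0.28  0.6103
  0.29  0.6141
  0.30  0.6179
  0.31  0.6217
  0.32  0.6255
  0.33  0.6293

0.5753

σ√T = 0.48·√0.5 = 0.3394
d₁ = [ln(313/317) + (0.038 + ½·0.48²)·0.5] / (σ√T) = (-0.0127 + 0.0766) / 0.3394 = 0.1883 → 0.19
N(d₁) = N(0.19) = 0.5753
Δ_call = N(d₁) = 0.5753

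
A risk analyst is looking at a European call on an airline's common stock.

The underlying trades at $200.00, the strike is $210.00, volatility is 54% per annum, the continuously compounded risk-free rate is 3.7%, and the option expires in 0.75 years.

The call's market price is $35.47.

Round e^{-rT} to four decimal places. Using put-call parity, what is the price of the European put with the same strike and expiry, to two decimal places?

exp(−rT) = exp(−0.037·0.75) = 0.9726
Put-call parity: C − P = S − K·e^(−rT) = 200 − 210·0.9726 = 200 − 204.2460 = -4.2460
P = C − (C − P) = 35.47 − (-4.2460) = 39.7160

$39.72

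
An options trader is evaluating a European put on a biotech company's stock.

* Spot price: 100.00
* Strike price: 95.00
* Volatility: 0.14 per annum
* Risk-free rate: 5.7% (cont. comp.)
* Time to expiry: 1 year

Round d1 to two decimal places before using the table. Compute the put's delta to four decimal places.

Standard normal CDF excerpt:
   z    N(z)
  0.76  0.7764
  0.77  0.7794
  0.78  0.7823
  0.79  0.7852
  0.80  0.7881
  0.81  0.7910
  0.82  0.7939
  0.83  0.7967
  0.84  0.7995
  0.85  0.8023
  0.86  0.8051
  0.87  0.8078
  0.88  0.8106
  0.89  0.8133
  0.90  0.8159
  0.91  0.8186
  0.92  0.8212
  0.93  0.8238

σ√T = 0.14 × 1.0000 = 0.1400
d₁ = [ln(100/95) + (0.057 + ½·0.14²)·1] / (σ√T) = (0.0513 + 0.0668) / 0.1400 = 0.8435 ⇒ 0.84
N(d₁) = N(0.84) = 0.7995
Δ_put = N(d₁) − 1 = 0.7995 − 1 = -0.2005

-0.2005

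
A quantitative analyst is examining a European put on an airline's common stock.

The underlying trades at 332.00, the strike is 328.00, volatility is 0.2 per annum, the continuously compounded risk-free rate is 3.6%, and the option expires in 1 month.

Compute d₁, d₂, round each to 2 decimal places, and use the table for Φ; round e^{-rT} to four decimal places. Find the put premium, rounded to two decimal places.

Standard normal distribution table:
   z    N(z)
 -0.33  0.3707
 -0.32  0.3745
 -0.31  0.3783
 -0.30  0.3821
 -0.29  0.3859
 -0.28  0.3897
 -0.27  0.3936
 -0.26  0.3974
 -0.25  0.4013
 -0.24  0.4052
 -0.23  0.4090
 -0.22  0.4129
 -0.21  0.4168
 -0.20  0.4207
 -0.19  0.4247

σ√T = 0.2 × 0.2887 = 0.0577
d₁ = [ln(332/328) + (0.036 + 0.2²/2)·0.08333] / 0.0577 = [0.0121 + 0.0047] / 0.0577 = 0.2908 which rounds to 0.29
d₂ = d₁ − σ√T = 0.2908 − 0.0577 = 0.2330 which rounds to 0.23
exp(−rT) = exp(−0.036·0.08333) = 0.9970
N(−d₂) = N(-0.23) = 0.4090;  N(−d₁) = N(-0.29) = 0.3859
P = 328·0.9970·0.4090 − 332·0.3859 = 133.7495 − 128.1188 = 5.6307

5.63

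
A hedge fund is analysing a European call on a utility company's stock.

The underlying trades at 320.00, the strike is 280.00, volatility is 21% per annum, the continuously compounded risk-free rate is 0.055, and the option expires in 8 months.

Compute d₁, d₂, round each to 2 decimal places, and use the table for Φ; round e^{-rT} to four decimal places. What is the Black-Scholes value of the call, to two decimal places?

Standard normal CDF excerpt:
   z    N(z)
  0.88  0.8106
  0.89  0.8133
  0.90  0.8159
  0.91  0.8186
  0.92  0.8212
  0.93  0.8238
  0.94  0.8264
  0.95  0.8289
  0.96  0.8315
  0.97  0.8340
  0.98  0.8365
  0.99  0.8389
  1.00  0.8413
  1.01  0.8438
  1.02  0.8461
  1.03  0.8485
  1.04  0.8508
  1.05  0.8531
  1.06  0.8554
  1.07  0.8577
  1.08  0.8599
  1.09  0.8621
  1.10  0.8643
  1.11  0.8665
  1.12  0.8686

54.21

σ√T = 0.21·√0.6667 = 0.1715
d₁ = [ln(320/280) + (0.055 + 0.21²/2)·0.6667] / 0.1715 = [0.1335 + 0.0514] / 0.1715 = 1.0783 ≈ 1.08
d₂ = d₁ − σ√T = 1.0783 − 0.1715 = 0.9069 ≈ 0.91
e^(−rT) = e^(−0.055·0.6667) = 0.9640
N(d₁) = N(1.08) = 0.8599;  N(d₂) = N(0.91) = 0.8186
C = 320·0.8599 − 280·0.9640·0.8186 = 275.1680 − 220.9565 = 54.2115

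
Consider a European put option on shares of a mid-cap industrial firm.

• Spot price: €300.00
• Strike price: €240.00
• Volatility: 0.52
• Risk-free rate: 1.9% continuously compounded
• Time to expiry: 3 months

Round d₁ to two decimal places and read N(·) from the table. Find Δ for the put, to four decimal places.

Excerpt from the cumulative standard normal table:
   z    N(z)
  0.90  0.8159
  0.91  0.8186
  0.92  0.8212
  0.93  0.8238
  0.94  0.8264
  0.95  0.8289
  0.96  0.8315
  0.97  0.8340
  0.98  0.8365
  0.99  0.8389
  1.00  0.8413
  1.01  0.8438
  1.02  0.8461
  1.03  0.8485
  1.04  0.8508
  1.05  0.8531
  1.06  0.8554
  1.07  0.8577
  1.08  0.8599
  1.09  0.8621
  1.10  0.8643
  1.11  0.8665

-0.1562

σ√T = 0.52 × 0.5000 = 0.2600
d₁ = [ln(300/240) + (0.019 + 0.52²/2)·0.25] / 0.2600 = [0.2231 + 0.0386] / 0.2600 = 1.0065 which rounds to 1.01
N(d₁) = N(1.01) = 0.8438
Δ_put = N(d₁) − 1 = 0.8438 − 1 = -0.1562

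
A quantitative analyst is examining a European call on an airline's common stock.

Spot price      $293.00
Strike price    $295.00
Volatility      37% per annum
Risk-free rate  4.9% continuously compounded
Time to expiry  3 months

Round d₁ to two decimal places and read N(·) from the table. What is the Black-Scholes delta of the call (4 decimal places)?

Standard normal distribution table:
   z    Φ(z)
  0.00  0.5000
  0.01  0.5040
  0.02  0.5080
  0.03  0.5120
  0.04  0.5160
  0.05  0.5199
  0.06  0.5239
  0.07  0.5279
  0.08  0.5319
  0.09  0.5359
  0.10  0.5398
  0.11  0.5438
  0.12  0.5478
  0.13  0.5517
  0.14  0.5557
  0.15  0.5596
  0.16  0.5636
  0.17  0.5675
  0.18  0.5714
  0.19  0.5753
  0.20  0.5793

σ√T = 0.37 × 0.5000 = 0.1850
ln(S/K) + (r + σ²/2)T = ln(293/295) + (0.049 + 0.37²/2)·0.25 = -0.0068 + 0.0294 = 0.0226
d₁ = 0.0226 / 0.1850 = 0.1219 ≈ 0.12
N(d₁) = N(0.12) = 0.5478
Δ_call = N(d₁) = 0.5478

0.5478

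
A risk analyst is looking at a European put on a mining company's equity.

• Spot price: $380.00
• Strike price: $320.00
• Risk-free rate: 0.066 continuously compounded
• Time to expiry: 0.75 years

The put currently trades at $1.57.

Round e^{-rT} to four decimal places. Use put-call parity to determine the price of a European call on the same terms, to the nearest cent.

$77.03

exp(−rT) = exp(−0.066·0.75) = 0.9517
Put-call parity: C − P = S − K·e^(−rT) = 380 − 320·0.9517 = 380 − 304.5440 = 75.4560
C = P + (C − P) = 1.57 + (75.4560) = 77.0260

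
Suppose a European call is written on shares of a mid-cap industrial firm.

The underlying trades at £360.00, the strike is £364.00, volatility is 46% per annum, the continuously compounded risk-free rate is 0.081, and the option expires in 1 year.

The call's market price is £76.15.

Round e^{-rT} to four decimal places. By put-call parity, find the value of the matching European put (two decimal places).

e^(−rT) = e^(−0.081·1) = 0.9222
Put-call parity: C − P = S − K·e^(−rT) = 360 − 364·0.9222 = 360 − 335.6808 = 24.3192
P = C − (C − P) = 76.15 − (24.3192) = 51.8308

£51.83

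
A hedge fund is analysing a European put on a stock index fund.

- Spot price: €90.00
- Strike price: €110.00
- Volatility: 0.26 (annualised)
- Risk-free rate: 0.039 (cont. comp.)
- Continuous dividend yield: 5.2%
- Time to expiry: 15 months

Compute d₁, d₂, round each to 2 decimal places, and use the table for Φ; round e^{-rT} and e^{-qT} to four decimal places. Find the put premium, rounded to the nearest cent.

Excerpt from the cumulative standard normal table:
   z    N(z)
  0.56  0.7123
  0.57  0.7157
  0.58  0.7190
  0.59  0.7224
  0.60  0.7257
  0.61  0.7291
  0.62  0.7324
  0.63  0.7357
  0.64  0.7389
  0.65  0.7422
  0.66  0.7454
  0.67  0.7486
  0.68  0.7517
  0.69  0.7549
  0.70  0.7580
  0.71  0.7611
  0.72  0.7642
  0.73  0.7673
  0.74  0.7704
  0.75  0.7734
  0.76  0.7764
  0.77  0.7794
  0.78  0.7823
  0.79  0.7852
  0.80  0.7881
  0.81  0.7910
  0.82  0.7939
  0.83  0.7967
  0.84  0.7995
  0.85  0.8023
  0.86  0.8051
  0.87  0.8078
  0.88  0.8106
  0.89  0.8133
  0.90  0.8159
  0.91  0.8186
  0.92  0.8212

€24.00

σ√T = 0.26·√1.25 = 0.2907
ln(S/K) + (r − q + σ²/2)T = ln(90/110) + (0.039 − 0.052 + 0.26²/2)·1.25 = -0.2007 + 0.0260 = -0.1747
d₁ = -0.1747 / 0.2907 = -0.6009 which rounds to -0.60
d₂ = d₁ − σ√T = -0.6009 − 0.2907 = -0.8916 which rounds to -0.89
exp(−qT) = exp(−0.052·1.25) = 0.9371;  exp(−rT) = exp(−0.039·1.25) = 0.9524
P = 110·0.9524·N(0.89) − 90·0.9371·N(0.60) = 110·0.9524·0.8133 − 90·0.9371·0.7257 = 85.2046 − 61.2048 = 23.9997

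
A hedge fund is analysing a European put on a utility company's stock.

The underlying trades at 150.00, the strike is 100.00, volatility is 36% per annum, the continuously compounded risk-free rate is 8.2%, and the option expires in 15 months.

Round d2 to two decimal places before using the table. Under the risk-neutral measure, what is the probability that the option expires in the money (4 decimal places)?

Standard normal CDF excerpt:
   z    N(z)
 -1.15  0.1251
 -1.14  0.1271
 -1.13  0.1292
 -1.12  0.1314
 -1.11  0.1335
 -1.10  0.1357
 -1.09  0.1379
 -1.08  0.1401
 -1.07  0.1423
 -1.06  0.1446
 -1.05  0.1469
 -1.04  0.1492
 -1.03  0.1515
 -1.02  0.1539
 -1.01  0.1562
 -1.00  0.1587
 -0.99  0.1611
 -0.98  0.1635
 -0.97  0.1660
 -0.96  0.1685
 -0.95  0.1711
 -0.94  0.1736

0.1446

σ√T = 0.36·√1.25 = 0.4025
d₁ = [ln(150/100) + (0.082 + 0.36²/2)·1.25] / 0.4025 = [0.4055 + 0.1835] / 0.4025 = 1.4633 → 1.46
d₂ = d₁ − σ√T = 1.4633 − 0.4025 = 1.0608 → 1.06
Pr(exercise) under Q = N(−d₂) = N(-1.06) = 0.1446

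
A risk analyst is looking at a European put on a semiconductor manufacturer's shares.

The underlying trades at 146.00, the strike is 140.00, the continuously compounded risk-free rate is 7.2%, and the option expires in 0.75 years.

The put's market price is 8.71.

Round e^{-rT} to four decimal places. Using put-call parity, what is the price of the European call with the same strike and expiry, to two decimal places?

22.07

exp(−rT) = exp(−0.072·0.75) = 0.9474
Put-call parity: C − P = S − K·e^(−rT) = 146 − 140·0.9474 = 146 − 132.6360 = 13.3640
C = P + (C − P) = 8.71 + (13.3640) = 22.0740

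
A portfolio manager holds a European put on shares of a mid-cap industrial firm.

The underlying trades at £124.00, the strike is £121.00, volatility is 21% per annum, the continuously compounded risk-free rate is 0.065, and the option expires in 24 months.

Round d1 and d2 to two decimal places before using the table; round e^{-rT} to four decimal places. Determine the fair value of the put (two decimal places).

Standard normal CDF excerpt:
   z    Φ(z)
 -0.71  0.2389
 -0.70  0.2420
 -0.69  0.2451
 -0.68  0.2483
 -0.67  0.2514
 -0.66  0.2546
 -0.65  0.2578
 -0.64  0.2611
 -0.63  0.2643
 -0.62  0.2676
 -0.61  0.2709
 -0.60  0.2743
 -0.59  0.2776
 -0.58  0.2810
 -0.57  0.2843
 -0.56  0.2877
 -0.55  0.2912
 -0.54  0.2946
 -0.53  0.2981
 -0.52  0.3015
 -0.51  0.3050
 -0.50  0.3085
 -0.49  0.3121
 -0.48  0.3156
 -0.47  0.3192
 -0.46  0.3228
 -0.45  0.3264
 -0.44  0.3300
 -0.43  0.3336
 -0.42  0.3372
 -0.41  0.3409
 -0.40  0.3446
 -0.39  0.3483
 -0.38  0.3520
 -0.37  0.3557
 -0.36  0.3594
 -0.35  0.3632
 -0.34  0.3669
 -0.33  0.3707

£6.62

T = 2;  σ√T = 0.2970
ln(S/K) + (r + σ²/2)T = ln(124/121) + (0.065 + 0.21²/2)·2 = 0.0245 + 0.1741 = 0.1986
d₁ = 0.1986 / 0.2970 = 0.6687 which rounds to 0.67
d₂ = d₁ − σ√T = 0.6687 − 0.2970 = 0.3717 which rounds to 0.37
exp(−rT) = exp(−0.065·2) = 0.8781
N(−d₂) = N(-0.37) = 0.3557;  N(−d₁) = N(-0.67) = 0.2514
P = 121·0.8781·0.3557 − 124·0.2514 = 37.7932 − 31.1736 = 6.6196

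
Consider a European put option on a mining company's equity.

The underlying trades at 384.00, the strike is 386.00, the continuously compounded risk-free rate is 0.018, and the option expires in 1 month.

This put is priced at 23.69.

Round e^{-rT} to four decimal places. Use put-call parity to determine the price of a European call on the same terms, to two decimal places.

exp(−rT) = exp(−0.018·0.08333) = 0.9985
Put-call parity: C − P = S − K·e^(−rT) = 384 − 386·0.9985 = 384 − 385.4210 = -1.4210
C = P + (C − P) = 23.69 + (-1.4210) = 22.2690

22.27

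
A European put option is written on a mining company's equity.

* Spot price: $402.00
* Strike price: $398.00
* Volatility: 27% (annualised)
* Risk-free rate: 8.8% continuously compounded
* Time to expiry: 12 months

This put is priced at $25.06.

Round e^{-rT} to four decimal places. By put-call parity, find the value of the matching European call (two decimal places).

exp(−rT) = exp(−0.088·1) = 0.9158
Put-call parity: C − P = S − K·e^(−rT) = 402 − 398·0.9158 = 402 − 364.4884 = 37.5116
C = P + (C − P) = 25.06 + (37.5116) = 62.5716

$62.57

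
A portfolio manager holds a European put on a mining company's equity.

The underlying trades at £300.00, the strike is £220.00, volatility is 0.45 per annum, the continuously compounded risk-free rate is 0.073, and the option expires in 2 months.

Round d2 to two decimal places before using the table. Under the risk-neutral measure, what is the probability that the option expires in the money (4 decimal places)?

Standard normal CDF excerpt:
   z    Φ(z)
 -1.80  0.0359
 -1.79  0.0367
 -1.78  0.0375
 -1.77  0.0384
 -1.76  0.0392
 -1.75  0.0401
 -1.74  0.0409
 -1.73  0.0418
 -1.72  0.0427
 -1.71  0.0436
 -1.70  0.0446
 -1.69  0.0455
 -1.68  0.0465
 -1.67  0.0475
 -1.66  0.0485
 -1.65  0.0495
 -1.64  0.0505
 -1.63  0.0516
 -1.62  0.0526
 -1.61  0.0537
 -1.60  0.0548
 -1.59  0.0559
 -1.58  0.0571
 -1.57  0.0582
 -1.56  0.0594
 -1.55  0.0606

σ√T = 0.45 × 0.4082 = 0.1837
ln(S/K) + (r + σ²/2)T = ln(300/220) + (0.073 + 0.45²/2)·0.1667 = 0.3102 + 0.0290 = 0.3392
d₁ = 0.3392 / 0.1837 = 1.8464 which rounds to 1.85
d₂ = d₁ − σ√T = 1.8464 − 0.1837 = 1.6626 which rounds to 1.66
Pr(exercise) under Q = N(−d₂) = N(-1.66) = 0.0485

0.0485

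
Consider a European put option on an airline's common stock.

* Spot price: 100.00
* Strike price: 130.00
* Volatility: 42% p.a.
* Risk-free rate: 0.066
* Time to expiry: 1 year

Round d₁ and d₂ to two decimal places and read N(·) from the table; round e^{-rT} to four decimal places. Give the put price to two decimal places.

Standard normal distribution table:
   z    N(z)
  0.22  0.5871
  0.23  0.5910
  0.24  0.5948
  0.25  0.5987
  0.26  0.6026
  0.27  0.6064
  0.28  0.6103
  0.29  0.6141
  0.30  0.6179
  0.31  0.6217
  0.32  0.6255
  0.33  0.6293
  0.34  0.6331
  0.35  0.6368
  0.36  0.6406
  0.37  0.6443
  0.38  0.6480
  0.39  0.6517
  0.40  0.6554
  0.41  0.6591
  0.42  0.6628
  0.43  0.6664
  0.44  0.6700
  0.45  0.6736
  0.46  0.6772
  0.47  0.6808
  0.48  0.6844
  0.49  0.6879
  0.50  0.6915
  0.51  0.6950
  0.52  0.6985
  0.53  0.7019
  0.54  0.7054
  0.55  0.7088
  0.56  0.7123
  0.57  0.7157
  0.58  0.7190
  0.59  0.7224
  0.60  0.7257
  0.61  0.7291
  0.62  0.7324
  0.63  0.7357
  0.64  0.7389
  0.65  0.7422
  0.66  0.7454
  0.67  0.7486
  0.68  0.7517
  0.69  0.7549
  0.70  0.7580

σ√T = 0.42·√1 = 0.4200
ln(S/K) + (r + σ²/2)T = ln(100/130) + (0.066 + 0.42²/2)·1 = -0.2624 + 0.1542 = -0.1082
d₁ = -0.1082 / 0.4200 = -0.2575 which rounds to -0.26
d₂ = d₁ − σ√T = -0.2575 − 0.4200 = -0.6775 which rounds to -0.68
exp(−rT) = exp(−0.066·1) = 0.9361
P = 130·0.9361·N(0.68) − 100·N(0.26) = 130·0.9361·0.7517 − 100·0.6026 = 91.4766 − 60.2600 = 31.2166

31.22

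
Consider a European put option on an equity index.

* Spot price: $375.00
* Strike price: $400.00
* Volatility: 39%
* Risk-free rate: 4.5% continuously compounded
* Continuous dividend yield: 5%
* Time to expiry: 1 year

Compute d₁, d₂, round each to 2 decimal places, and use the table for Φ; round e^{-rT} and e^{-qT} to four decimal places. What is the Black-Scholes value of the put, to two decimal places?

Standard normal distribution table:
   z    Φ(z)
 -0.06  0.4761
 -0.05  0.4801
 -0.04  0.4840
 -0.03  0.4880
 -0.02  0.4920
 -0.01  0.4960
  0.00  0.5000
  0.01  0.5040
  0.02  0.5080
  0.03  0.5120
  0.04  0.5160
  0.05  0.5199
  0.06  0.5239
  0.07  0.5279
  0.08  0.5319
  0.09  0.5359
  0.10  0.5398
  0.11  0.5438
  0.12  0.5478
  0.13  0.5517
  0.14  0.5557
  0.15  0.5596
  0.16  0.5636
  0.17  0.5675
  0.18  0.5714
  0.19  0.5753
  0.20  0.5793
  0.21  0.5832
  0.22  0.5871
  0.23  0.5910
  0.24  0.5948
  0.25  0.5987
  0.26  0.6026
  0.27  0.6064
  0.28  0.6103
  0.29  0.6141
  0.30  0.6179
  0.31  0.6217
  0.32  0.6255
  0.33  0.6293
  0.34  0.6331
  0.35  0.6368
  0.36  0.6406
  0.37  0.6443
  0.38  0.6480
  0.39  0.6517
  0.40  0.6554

T = 1;  σ√T = 0.3900
ln(S/K) + (r − q + σ²/2)T = ln(375/400) + (0.045 − 0.05 + 0.39²/2)·1 = -0.0645 + 0.0711 = 0.0065
d₁ = 0.0065 / 0.3900 = 0.0167 which rounds to 0.02
d₂ = d₁ − σ√T = 0.0167 − 0.3900 = -0.3733 which rounds to -0.37
e^(−qT) = e^(−0.05·1) = 0.9512;  e^(−rT) = e^(−0.045·1) = 0.9560
N(−d₂) = N(0.37) = 0.6443;  N(−d₁) = N(-0.02) = 0.4920
P = 400·0.9560·0.6443 − 375·0.9512·0.4920 = 246.3803 − 175.4964 = 70.8839

$70.88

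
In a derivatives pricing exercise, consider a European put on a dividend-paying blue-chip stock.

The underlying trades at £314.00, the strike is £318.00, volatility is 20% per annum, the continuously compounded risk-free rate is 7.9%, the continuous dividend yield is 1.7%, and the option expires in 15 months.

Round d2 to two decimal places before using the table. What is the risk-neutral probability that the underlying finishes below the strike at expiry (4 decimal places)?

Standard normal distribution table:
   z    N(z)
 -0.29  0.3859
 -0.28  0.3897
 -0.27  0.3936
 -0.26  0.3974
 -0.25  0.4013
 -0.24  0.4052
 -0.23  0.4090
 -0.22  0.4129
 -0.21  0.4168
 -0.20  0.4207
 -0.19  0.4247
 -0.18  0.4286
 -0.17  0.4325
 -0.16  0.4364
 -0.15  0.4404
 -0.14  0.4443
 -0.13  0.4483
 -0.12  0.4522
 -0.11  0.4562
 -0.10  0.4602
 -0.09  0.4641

T = 1.25;  σ√T = 0.2236
d₁ = [ln(314/318) + (0.079 − 0.017 + 0.2²/2)·1.25] / 0.2236 = [-0.0127 + 0.1025] / 0.2236 = 0.4018 → 0.40
d₂ = d₁ − σ√T = 0.4018 − 0.2236 = 0.1782 → 0.18
Risk-neutral Pr[S_T < K] = N(−d₂) = N(-0.18) = 0.4286

0.4286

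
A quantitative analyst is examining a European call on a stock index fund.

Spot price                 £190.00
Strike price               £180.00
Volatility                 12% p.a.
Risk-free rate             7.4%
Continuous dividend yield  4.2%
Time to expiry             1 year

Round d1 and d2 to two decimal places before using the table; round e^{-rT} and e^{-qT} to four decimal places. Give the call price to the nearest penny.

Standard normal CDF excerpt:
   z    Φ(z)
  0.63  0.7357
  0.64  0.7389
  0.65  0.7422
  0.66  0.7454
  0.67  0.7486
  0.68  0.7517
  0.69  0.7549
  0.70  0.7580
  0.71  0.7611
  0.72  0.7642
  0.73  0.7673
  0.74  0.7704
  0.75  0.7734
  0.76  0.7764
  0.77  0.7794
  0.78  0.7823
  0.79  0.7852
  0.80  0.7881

σ√T = 0.12 × 1.0000 = 0.1200
d₁ = [ln(190/180) + (0.074 − 0.042 + ½·0.12²)·1] / (σ√T) = (0.0541 + 0.0392) / 0.1200 = 0.7772 → 0.78
d₂ = 0.7772 − 0.1200 = 0.6572 → 0.66
e^(−qT) = e^(−0.042·1) = 0.9589;  e^(−rT) = e^(−0.074·1) = 0.9287
N(d₁) = N(0.78) = 0.7823;  N(d₂) = N(0.66) = 0.7454
C = 190·0.9589·0.7823 − 180·0.9287·0.7454 = 142.5280 − 124.6055 = 17.9225

£17.92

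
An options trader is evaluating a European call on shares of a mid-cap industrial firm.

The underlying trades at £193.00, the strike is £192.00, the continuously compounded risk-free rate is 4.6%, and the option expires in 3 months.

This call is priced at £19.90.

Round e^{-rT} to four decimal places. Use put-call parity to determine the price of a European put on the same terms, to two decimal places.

£16.71

exp(−rT) = exp(−0.046·0.25) = 0.9886
Put-call parity: C − P = S − K·e^(−rT) = 193 − 192·0.9886 = 193 − 189.8112 = 3.1888
P = C − (C − P) = 19.90 − (3.1888) = 16.7112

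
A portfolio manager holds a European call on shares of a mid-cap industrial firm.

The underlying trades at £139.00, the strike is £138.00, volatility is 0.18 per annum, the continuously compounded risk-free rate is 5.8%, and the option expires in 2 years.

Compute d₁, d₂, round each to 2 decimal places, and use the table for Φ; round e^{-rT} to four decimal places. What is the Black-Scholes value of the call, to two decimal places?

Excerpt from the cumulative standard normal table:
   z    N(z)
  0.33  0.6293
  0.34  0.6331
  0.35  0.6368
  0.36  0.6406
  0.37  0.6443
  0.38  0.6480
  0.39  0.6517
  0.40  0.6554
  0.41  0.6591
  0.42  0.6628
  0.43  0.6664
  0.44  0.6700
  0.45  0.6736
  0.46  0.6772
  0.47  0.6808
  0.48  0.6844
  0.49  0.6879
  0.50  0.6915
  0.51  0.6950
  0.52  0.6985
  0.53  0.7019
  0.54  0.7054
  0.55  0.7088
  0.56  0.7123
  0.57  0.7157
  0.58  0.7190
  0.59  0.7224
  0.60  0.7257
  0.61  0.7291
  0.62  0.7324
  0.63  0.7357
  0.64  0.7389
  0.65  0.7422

T = 2;  σ√T = 0.2546
d₁ = [ln(139/138) + (0.058 + ½·0.18²)·2] / (σ√T) = (0.0072 + 0.1484) / 0.2546 = 0.6113 which rounds to 0.61
d₂ = 0.6113 − 0.2546 = 0.3568 which rounds to 0.36
exp(−rT) = exp(−0.058·2) = 0.8905
C = 139·N(0.61) − 138·0.8905·N(0.36) = 139·0.7291 − 138·0.8905·0.6406 = 101.3449 − 78.7227 = 22.6222

£22.62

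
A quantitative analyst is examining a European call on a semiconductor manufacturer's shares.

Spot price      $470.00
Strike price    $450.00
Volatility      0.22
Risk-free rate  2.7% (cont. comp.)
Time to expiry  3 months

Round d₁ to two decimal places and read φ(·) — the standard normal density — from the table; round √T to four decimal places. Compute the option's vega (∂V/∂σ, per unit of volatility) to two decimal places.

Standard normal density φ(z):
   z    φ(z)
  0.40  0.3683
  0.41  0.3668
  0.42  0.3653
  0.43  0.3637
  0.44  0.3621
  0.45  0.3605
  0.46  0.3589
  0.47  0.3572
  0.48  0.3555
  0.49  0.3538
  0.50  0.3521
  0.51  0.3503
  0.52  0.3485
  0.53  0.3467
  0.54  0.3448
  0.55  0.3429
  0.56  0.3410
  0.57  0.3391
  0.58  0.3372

σ√T = 0.22 × 0.5000 = 0.1100
d₁ = [ln(470/450) + (0.027 + ½·0.22²)·0.25] / (σ√T) = (0.0435 + 0.0128) / 0.1100 = 0.5117 ≈ 0.51
√T = √0.25 = 0.5000
φ(d₁) = φ(0.51) = 0.3503
vega = S·φ(d₁)·√T = 470·0.3503·0.5000 = 82.3205

82.32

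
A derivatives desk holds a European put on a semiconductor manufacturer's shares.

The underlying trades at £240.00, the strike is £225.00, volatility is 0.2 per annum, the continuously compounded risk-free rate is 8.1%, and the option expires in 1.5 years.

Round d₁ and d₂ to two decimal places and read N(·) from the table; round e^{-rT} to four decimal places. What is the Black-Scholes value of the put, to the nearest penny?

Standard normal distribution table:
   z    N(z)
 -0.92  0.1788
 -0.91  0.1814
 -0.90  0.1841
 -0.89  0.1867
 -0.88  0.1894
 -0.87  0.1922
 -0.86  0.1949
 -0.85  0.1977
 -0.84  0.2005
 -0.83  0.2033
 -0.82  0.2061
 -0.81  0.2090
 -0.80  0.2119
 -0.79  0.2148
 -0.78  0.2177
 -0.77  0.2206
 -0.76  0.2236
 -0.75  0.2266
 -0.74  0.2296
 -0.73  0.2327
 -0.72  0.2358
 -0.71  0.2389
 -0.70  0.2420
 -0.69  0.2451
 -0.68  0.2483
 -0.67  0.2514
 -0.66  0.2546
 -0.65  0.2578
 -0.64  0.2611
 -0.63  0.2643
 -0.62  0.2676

σ√T = 0.2 × 1.2247 = 0.2449
ln(S/K) + (r + σ²/2)T = ln(240/225) + (0.081 + 0.2²/2)·1.5 = 0.0645 + 0.1515 = 0.2160
d₁ = 0.2160 / 0.2449 = 0.8820 ⇒ 0.88
d₂ = d₁ − σ√T = 0.8820 − 0.2449 = 0.6370 ⇒ 0.64
exp(−rT) = exp(−0.081·1.5) = 0.8856
N(−d₂) = N(-0.64) = 0.2611;  N(−d₁) = N(-0.88) = 0.1894
P = 225·0.8856·0.2611 − 240·0.1894 = 52.0268 − 45.4560 = 6.5708

£6.57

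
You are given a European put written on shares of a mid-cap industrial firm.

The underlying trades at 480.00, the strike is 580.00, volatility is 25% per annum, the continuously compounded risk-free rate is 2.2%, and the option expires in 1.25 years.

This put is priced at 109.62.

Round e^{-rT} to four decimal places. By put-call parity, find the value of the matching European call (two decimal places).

exp(−rT) = exp(−0.022·1.25) = 0.9729
Put-call parity: C − P = S − K·e^(−rT) = 480 − 580·0.9729 = 480 − 564.2820 = -84.2820
C = P + (C − P) = 109.62 + (-84.2820) = 25.3380

25.34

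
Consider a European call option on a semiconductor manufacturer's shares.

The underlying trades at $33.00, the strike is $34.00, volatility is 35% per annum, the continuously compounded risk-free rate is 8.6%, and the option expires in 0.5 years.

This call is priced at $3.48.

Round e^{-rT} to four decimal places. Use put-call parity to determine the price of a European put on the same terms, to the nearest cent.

$3.05

e^(−rT) = e^(−0.086·0.5) = 0.9579
Put-call parity: C − P = S − K·e^(−rT) = 33 − 34·0.9579 = 33 − 32.5686 = 0.4314
P = C − (C − P) = 3.48 − (0.4314) = 3.0486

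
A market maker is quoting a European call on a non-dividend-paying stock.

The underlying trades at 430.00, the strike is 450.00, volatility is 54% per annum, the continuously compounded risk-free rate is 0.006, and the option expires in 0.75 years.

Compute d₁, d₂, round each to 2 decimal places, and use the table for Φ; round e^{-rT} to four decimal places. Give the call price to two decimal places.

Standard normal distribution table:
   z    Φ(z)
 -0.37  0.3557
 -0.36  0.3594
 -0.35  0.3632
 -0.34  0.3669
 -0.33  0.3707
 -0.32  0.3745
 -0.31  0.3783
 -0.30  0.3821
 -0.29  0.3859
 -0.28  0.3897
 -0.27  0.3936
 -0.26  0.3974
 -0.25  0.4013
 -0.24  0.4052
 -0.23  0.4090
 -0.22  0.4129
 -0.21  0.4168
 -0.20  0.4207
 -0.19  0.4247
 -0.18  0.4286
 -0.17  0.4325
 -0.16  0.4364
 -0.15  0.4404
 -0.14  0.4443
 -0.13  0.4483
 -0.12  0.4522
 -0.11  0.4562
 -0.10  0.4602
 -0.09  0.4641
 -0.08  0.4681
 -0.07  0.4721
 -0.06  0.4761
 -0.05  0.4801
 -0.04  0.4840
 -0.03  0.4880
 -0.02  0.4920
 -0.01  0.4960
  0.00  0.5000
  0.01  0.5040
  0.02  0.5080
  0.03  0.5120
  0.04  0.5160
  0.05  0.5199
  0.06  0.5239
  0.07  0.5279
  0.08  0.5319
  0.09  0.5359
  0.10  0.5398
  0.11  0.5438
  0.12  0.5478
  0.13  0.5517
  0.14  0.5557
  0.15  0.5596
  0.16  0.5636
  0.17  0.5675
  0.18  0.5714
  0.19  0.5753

σ√T = 0.54·√0.75 = 0.4677
d₁ = [ln(430/450) + (0.006 + 0.54²/2)·0.75] / 0.4677 = [-0.0455 + 0.1139] / 0.4677 = 0.1462 → 0.15
d₂ = d₁ − σ√T = 0.1462 − 0.4677 = -0.3214 → -0.32
e^(−rT) = e^(−0.006·0.75) = 0.9955
N(d₁) = N(0.15) = 0.5596;  N(d₂) = N(-0.32) = 0.3745
C = 430·0.5596 − 450·0.9955·0.3745 = 240.6280 − 167.7666 = 72.8614

72.86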